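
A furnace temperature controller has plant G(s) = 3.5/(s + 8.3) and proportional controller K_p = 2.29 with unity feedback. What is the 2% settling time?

T_s ≈ 0.245 s

Closed-loop transfer function: T(s) = K_p·G(s)/(1 + K_p·G(s)) = 8.015/(s + 8.3 + 8.015) = 8.015/(s + 16.32).
Time constant τ = 1/16.32 = 0.06129 s, so the 2% settling time is about 4τ = 0.245 s.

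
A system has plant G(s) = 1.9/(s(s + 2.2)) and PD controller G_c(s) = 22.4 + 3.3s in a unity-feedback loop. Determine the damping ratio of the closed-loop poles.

Forward path: (22.4 + 3.3s)·1.9/(s(s+2.2)). The closed-loop characteristic equation is s² + (2.2 + 1.9·3.3)s + 1.9·22.4 = 0.
That is s² + 8.47s + 42.56 = 0, so ω_n = 6.524 rad/s and ζ = 8.47/(2·6.524) = 0.6492.

ζ = 0.649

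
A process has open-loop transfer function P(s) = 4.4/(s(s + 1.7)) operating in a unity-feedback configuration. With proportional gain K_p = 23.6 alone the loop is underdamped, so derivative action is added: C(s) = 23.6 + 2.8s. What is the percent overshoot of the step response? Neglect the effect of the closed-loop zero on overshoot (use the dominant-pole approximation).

5.09%

Forward path: (23.6 + 2.8s)·4.4/(s(s+1.7)). The closed-loop characteristic equation is s² + (1.7 + 4.4·2.8)s + 4.4·23.6 = 0.
That is s² + 14.02s + 103.8 = 0, so ω_n = 10.19 rad/s and ζ = 14.02/(2·10.19) = 0.6879.
%OS = 100·exp(−πζ/√(1−ζ²)) = 5.09%.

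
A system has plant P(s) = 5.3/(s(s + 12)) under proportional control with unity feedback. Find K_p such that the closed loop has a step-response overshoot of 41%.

K_p = 91.1

From %OS = 100·exp(−πζ/√(1−ζ²)) = 41%, ζ = −ln(0.41)/√(π²+ln²(0.41)) = 0.273.
Characteristic equation s² + 12s + 5.3K_p = 0 gives ζ = 12/(2√(5.3K_p)).
Setting ζ = 0.273: √(5.3K_p) = 12/(2·0.273) = 21.98, so K_p = 483/5.3 = 91.1.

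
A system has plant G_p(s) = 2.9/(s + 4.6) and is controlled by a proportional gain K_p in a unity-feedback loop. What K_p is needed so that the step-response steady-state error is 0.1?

K_p = 14.3

Steady-state error for a unit step on this type-0 loop is 1/(1 + K_p·G_p(0)).
G_p(0) = 0.6304. Require 1/(1 + K_p·0.6304) = 0.1, so 1 + 0.6304·K_p = 10.
K_p = (10 − 1)/0.6304 = 14.3.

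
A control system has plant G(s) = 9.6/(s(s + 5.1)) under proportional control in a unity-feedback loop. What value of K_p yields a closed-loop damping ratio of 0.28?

Closed-loop characteristic equation: s² + 5.1s + K_p·9.6 = 0.
So ω_n = √(9.6K_p) and 2ζω_n = 5.1, giving ζ = 5.1/(2√(9.6K_p)).
Setting ζ = 0.28: √(9.6K_p) = 5.1/(2·0.28) = 9.107, so K_p = 82.94/9.6 = 8.64.

K_p = 8.64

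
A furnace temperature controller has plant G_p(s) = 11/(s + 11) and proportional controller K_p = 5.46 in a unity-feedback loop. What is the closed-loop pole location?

s = -71.06

Closed-loop transfer function: T(s) = K_p·G_p(s)/(1 + K_p·G_p(s)) = 60.06/(s + 11 + 60.06) = 60.06/(s + 71.06).
The closed-loop pole is at s = −71.06.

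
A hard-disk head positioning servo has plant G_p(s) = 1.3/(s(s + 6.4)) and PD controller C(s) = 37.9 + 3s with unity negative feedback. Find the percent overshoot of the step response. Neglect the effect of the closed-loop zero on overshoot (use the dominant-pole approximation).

Forward path: (37.9 + 3s)·1.3/(s(s+6.4)). The closed-loop characteristic equation is s² + (6.4 + 1.3·3)s + 1.3·37.9 = 0.
That is s² + 10.3s + 49.27 = 0, so ω_n = 7.019 rad/s and ζ = 10.3/(2·7.019) = 0.7337.
%OS = 100·exp(−πζ/√(1−ζ²)) = 3.36%.

3.36%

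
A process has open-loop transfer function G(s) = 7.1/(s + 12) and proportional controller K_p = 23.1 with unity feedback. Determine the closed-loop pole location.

s = -176

Closed-loop transfer function: T(s) = K_p·G(s)/(1 + K_p·G(s)) = 164/(s + 12 + 164) = 164/(s + 176).
The closed-loop pole is at s = −176.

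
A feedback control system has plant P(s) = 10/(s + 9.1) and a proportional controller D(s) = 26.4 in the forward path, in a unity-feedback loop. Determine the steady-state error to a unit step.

0.0333

The loop is type 0. Static position error constant K_pos = D(0)·P(0) = 26.4·1.099 = 29.01.
Steady-state error to a unit step: e_ss = 1/(1+K_pos) = 1/30.01 = 0.0333.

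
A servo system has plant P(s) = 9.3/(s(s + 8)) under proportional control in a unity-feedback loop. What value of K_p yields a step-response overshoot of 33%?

From %OS = 100·exp(−πζ/√(1−ζ²)) = 33%, ζ = −ln(0.33)/√(π²+ln²(0.33)) = 0.3328.
Characteristic equation s² + 8s + 9.3K_p = 0 gives ζ = 8/(2√(9.3K_p)).
Setting ζ = 0.3328: √(9.3K_p) = 8/(2·0.3328) = 12.02, so K_p = 144.5/9.3 = 15.5.

K_p = 15.5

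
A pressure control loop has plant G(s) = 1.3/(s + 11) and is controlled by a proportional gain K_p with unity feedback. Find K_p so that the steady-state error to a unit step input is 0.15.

K_p = 47.9

The loop is type 0, so e_ss(step) = 1/(1 + K_pos) with K_pos = K_p·G(0).
G(0) = 0.1182. Require 1/(1 + K_p·0.1182) = 0.15, so 1 + 0.1182·K_p = 6.667.
K_p = (6.667 − 1)/0.1182 = 47.9.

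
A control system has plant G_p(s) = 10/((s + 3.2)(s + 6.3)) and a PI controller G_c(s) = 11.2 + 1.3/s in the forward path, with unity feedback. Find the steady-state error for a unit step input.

The open loop G_c(s)G_p(s) has a pole at the origin (type 1), so the static position error constant is infinite and e_ss = 1/(1+∞) = 0.

0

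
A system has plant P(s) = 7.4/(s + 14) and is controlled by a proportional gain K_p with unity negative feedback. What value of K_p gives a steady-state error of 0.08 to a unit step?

K_p = 21.8

For a type-0 loop with proportional control, e_ss = 1/(1 + K_p·P(0)).
P(0) = 0.5286. Require 1/(1 + K_p·0.5286) = 0.08, so 1 + 0.5286·K_p = 12.5.
K_p = (12.5 − 1)/0.5286 = 21.8.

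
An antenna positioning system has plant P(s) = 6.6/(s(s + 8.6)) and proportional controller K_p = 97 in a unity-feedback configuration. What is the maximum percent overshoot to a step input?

58.2%

The closed-loop denominator s² + 8.6s + 640.2 gives ω_n = √640.2 = 25.3 and ζ = 8.6/(2ω_n) = 0.1699.
%OS = 100·exp(−πζ/√(1−ζ²)) = 100·exp(−π·0.1699/√0.9711) = 58.2%.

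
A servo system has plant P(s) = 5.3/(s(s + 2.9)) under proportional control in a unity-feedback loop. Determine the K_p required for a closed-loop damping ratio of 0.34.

K_p = 3.43

Closed-loop characteristic equation: s² + 2.9s + K_p·5.3 = 0.
So ω_n = √(5.3K_p) and 2ζω_n = 2.9, giving ζ = 2.9/(2√(5.3K_p)).
Setting ζ = 0.34: √(5.3K_p) = 2.9/(2·0.34) = 4.265, so K_p = 18.19/5.3 = 3.43.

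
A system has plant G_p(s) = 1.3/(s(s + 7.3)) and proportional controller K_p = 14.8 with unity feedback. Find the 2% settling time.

T_s ≈ 1.1 s

From 1 + K_pG_p(s) = 0: s² + 7.3s + 19.24 = 0 ⇒ ω_n = 4.386, ζ = 0.8321.
2% settling time T_s ≈ 4/(ζω_n) = 4/3.65 = 1.1 s.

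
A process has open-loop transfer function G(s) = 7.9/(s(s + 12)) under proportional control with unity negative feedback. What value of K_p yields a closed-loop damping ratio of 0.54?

Closed-loop characteristic equation: s² + 12s + K_p·7.9 = 0.
So ω_n = √(7.9K_p) and 2ζω_n = 12, giving ζ = 12/(2√(7.9K_p)).
Setting ζ = 0.54: √(7.9K_p) = 12/(2·0.54) = 11.11, so K_p = 123.5/7.9 = 15.6.

K_p = 15.6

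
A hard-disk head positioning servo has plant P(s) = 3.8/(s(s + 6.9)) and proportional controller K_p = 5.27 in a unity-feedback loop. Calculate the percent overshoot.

From 1 + K_pP(s) = 0: s² + 6.9s + 20.03 = 0 ⇒ ω_n = 4.475, ζ = 0.7709.
%OS = 100·exp(−πζ/√(1−ζ²)) = 100·exp(−π·0.7709/√0.4056) = 2.23%.

2.23%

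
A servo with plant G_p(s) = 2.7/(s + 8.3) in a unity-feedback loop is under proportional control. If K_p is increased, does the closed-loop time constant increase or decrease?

The closed-loop bandwidth 8.3+K_p·2.7 grows with K_p, so τ shrinks.

decrease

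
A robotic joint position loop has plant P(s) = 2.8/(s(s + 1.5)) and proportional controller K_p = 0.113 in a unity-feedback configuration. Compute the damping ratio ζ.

With unity feedback the closed-loop characteristic equation is s² + 1.5s + 0.113·2.8 = s² + 1.5s + 0.3164 = 0.
Matching s² + 2ζω_n s + ω_n²: ω_n = √0.3164 = 0.5625 rad/s and 2ζω_n = 1.5, so ζ = 1.5/(2·0.5625) = 1.33.

ζ = 1.33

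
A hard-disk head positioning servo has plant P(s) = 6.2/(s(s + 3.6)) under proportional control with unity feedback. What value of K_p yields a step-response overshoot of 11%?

K_p = 1.58

From %OS = 100·exp(−πζ/√(1−ζ²)) = 11%, ζ = −ln(0.11)/√(π²+ln²(0.11)) = 0.5749.
Characteristic equation s² + 3.6s + 6.2K_p = 0 gives ζ = 3.6/(2√(6.2K_p)).
Setting ζ = 0.5749: √(6.2K_p) = 3.6/(2·0.5749) = 3.131, so K_p = 9.803/6.2 = 1.58.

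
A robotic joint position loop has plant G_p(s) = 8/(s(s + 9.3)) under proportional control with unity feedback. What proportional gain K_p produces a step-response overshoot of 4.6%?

K_p = 5.52

From %OS = 100·exp(−πζ/√(1−ζ²)) = 4.6%, ζ = −ln(0.046)/√(π²+ln²(0.046)) = 0.7.
Characteristic equation s² + 9.3s + 8K_p = 0 gives ζ = 9.3/(2√(8K_p)).
Setting ζ = 0.7: √(8K_p) = 9.3/(2·0.7) = 6.643, so K_p = 44.13/8 = 5.52.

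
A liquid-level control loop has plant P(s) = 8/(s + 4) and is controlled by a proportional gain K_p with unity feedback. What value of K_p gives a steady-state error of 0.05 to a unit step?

The loop is type 0, so e_ss(step) = 1/(1 + K_pos) with K_pos = K_p·P(0).
P(0) = 2. Require 1/(1 + K_p·2) = 0.05, so 1 + 2·K_p = 20.
K_p = (20 − 1)/2 = 9.5.

K_p = 9.5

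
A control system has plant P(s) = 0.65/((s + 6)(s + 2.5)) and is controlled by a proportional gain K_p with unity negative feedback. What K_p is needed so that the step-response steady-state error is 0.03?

K_p = 746

Steady-state error for a unit step on this type-0 loop is 1/(1 + K_p·P(0)).
P(0) = 0.04333. Require 1/(1 + K_p·0.04333) = 0.03, so 1 + 0.04333·K_p = 33.33.
K_p = (33.33 − 1)/0.04333 = 746.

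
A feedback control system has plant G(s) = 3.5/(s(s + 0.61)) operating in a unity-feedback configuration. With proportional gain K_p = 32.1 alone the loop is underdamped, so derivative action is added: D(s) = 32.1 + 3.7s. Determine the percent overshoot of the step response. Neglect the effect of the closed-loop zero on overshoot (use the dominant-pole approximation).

Forward path: (32.1 + 3.7s)·3.5/(s(s+0.61)). The closed-loop characteristic equation is s² + (0.61 + 3.5·3.7)s + 3.5·32.1 = 0.
That is s² + 13.56s + 112.4 = 0, so ω_n = 10.6 rad/s and ζ = 13.56/(2·10.6) = 0.6397.
%OS = 100·exp(−πζ/√(1−ζ²)) = 7.32%.

7.32%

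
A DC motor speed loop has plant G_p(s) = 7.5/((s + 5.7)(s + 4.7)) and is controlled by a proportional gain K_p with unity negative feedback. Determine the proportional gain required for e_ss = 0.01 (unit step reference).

For a type-0 loop with proportional control, e_ss = 1/(1 + K_p·G_p(0)).
G_p(0) = 0.28. Require 1/(1 + K_p·0.28) = 0.01, so 1 + 0.28·K_p = 100.
K_p = (100 − 1)/0.28 = 354.

K_p = 354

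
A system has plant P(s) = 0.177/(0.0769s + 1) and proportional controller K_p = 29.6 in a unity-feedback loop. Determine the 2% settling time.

T_s ≈ 0.0493 s

Closed loop: T(s) = K_p·P/(1+K_p·P) = 5.239/(0.0769s + 1 + 5.239), with pole at s = −(1 + 5.239)/0.0769 = −81.13.
τ = 1/81.13 = 0.01233 s, so 2% settling time ≈ 4τ = 0.0493 s.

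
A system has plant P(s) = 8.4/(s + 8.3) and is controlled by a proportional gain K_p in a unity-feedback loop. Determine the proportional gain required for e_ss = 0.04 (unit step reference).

K_p = 23.7

Steady-state error for a unit step on this type-0 loop is 1/(1 + K_p·P(0)).
P(0) = 1.012. Require 1/(1 + K_p·1.012) = 0.04, so 1 + 1.012·K_p = 25.
K_p = (25 − 1)/1.012 = 23.7.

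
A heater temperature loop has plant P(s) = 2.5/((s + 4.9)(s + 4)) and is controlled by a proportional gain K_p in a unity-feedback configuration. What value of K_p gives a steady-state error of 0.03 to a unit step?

K_p = 253

For a type-0 loop with proportional control, e_ss = 1/(1 + K_p·P(0)).
P(0) = 0.1276. Require 1/(1 + K_p·0.1276) = 0.03, so 1 + 0.1276·K_p = 33.33.
K_p = (33.33 − 1)/0.1276 = 253.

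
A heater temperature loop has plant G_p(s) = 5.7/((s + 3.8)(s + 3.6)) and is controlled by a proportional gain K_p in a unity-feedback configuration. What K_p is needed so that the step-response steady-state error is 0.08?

K_p = 27.6

Steady-state error for a unit step on this type-0 loop is 1/(1 + K_p·G_p(0)).
G_p(0) = 0.4167. Require 1/(1 + K_p·0.4167) = 0.08, so 1 + 0.4167·K_p = 12.5.
K_p = (12.5 − 1)/0.4167 = 27.6.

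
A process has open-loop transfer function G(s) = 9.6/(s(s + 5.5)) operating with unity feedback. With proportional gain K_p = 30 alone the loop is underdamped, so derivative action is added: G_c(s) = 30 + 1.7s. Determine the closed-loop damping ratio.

ζ = 0.643

Forward path: (30 + 1.7s)·9.6/(s(s+5.5)). The closed-loop characteristic equation is s² + (5.5 + 9.6·1.7)s + 9.6·30 = 0.
That is s² + 21.82s + 288 = 0, so ω_n = 16.97 rad/s and ζ = 21.82/(2·16.97) = 0.6429.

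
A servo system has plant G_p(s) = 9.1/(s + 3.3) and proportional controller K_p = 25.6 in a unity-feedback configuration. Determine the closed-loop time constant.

τ = 0.00423 s

Closed-loop transfer function: T(s) = K_p·G_p(s)/(1 + K_p·G_p(s)) = 233/(s + 3.3 + 233) = 233/(s + 236.3).
Time constant τ = 1/236.3 = 0.00423 s.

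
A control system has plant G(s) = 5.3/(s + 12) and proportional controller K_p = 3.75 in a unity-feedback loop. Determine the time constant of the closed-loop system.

Closed-loop transfer function: T(s) = K_p·G(s)/(1 + K_p·G(s)) = 19.88/(s + 12 + 19.88) = 19.88/(s + 31.88).
Time constant τ = 1/31.88 = 0.0314 s.

τ = 0.0314 s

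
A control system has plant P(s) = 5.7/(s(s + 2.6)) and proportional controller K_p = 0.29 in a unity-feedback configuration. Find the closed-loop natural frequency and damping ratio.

ω_n = 1.29 rad/s, ζ = 1.01

1 + K_p·P(s) = 0 gives s² + 2.6s + 1.653 = 0.
Matching s² + 2ζω_n s + ω_n²: ω_n = √1.653 = 1.286 rad/s and 2ζω_n = 2.6, so ζ = 2.6/(2·1.286) = 1.01.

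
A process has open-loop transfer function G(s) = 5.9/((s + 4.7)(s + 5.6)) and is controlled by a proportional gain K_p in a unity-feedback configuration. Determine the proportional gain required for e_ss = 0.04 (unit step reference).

K_p = 107

For a type-0 loop with proportional control, e_ss = 1/(1 + K_p·G(0)).
G(0) = 0.2242. Require 1/(1 + K_p·0.2242) = 0.04, so 1 + 0.2242·K_p = 25.
K_p = (25 − 1)/0.2242 = 107.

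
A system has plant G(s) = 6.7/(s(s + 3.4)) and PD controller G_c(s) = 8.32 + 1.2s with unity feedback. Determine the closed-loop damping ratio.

ζ = 0.766

Forward path: (8.32 + 1.2s)·6.7/(s(s+3.4)). The closed-loop characteristic equation is s² + (3.4 + 6.7·1.2)s + 6.7·8.32 = 0.
That is s² + 11.44s + 55.74 = 0, so ω_n = 7.466 rad/s and ζ = 11.44/(2·7.466) = 0.7661.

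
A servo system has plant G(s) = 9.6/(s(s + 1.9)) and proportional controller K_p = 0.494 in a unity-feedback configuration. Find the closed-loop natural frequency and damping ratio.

1 + K_p·G(s) = 0 gives s² + 1.9s + 4.742 = 0.
Matching s² + 2ζω_n s + ω_n²: ω_n = √4.742 = 2.178 rad/s and 2ζω_n = 1.9, so ζ = 1.9/(2·2.178) = 0.436.

ω_n = 2.18 rad/s, ζ = 0.436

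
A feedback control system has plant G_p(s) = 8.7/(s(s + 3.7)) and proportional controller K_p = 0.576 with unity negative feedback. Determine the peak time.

From 1 + K_pG_p(s) = 0: s² + 3.7s + 5.011 = 0 ⇒ ω_n = 2.239, ζ = 0.8264.
Damped frequency ω_d = ω_n√(1−ζ²) = 1.26 rad/s, so peak time T_p = π/ω_d = 2.49 s.

T_p = 2.49 s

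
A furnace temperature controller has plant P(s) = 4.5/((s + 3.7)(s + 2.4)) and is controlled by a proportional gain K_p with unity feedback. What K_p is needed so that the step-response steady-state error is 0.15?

K_p = 11.2

For a type-0 loop with proportional control, e_ss = 1/(1 + K_p·P(0)).
P(0) = 0.5068. Require 1/(1 + K_p·0.5068) = 0.15, so 1 + 0.5068·K_p = 6.667.
K_p = (6.667 − 1)/0.5068 = 11.2.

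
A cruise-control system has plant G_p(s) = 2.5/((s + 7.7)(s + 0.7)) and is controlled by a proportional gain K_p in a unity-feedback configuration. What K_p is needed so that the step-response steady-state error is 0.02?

K_p = 106

Steady-state error for a unit step on this type-0 loop is 1/(1 + K_p·G_p(0)).
G_p(0) = 0.4638. Require 1/(1 + K_p·0.4638) = 0.02, so 1 + 0.4638·K_p = 50.
K_p = (50 − 1)/0.4638 = 106.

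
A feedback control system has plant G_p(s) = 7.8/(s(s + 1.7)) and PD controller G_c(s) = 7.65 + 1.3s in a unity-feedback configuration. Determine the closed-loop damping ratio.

Forward path: (7.65 + 1.3s)·7.8/(s(s+1.7)). The closed-loop characteristic equation is s² + (1.7 + 7.8·1.3)s + 7.8·7.65 = 0.
That is s² + 11.84s + 59.67 = 0, so ω_n = 7.725 rad/s and ζ = 11.84/(2·7.725) = 0.7664.

ζ = 0.766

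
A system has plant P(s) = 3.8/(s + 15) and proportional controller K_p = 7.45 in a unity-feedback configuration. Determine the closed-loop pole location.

s = -43.31

Closed-loop transfer function: T(s) = K_p·P(s)/(1 + K_p·P(s)) = 28.31/(s + 15 + 28.31) = 28.31/(s + 43.31).
The closed-loop pole is at s = −43.31.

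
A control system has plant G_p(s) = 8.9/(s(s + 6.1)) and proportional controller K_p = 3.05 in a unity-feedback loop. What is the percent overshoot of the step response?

10.3%

The closed-loop denominator s² + 6.1s + 27.14 gives ω_n = √27.14 = 5.21 and ζ = 6.1/(2ω_n) = 0.5854.
%OS = 100·exp(−πζ/√(1−ζ²)) = 100·exp(−π·0.5854/√0.6573) = 10.3%.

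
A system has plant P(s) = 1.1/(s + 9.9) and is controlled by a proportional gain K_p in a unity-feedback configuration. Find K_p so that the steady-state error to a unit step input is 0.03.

The loop is type 0, so e_ss(step) = 1/(1 + K_pos) with K_pos = K_p·P(0).
P(0) = 0.1111. Require 1/(1 + K_p·0.1111) = 0.03, so 1 + 0.1111·K_p = 33.33.
K_p = (33.33 − 1)/0.1111 = 291.

K_p = 291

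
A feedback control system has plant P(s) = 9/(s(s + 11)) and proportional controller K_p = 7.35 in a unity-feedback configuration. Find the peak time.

T_p = 0.524 s

The closed-loop denominator s² + 11s + 66.15 gives ω_n = √66.15 = 8.133 and ζ = 11/(2ω_n) = 0.6762.
Damped frequency ω_d = ω_n√(1−ζ²) = 5.992 rad/s, so peak time T_p = π/ω_d = 0.524 s.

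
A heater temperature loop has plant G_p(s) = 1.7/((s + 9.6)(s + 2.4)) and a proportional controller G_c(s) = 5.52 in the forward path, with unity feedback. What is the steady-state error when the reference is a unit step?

The loop is type 0. Static position error constant K_pos = G_c(0)·G_p(0) = 5.52·0.07378 = 0.4073.
Steady-state error to a unit step: e_ss = 1/(1+K_pos) = 1/1.407 = 0.711.

0.711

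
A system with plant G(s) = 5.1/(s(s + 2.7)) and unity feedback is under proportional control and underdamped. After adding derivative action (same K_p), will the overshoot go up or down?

decrease

With PD the characteristic equation becomes s² + (a + K·K_d)s + K·K_p = 0; the damping term grows, ζ rises, overshoot falls.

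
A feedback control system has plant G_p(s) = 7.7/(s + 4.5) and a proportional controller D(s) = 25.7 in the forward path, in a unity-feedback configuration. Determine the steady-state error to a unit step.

0.0222

The loop is type 0. Static position error constant K_pos = D(0)·G_p(0) = 25.7·1.711 = 43.98.
Steady-state error to a unit step: e_ss = 1/(1+K_pos) = 1/44.98 = 0.0222.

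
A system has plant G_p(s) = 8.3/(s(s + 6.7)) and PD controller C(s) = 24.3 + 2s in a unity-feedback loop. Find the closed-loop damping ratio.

Forward path: (24.3 + 2s)·8.3/(s(s+6.7)). The closed-loop characteristic equation is s² + (6.7 + 8.3·2)s + 8.3·24.3 = 0.
That is s² + 23.3s + 201.7 = 0, so ω_n = 14.2 rad/s and ζ = 23.3/(2·14.2) = 0.8203.

ζ = 0.82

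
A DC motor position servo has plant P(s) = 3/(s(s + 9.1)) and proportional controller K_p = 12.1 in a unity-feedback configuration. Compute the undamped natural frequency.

The closed-loop denominator is s(s+9.1) + 12.1·3 = s² + 9.1s + 36.3.
Matching s² + 2ζω_n s + ω_n²: ω_n = √36.3 = 6.025 rad/s and 2ζω_n = 9.1, so ζ = 9.1/(2·6.025) = 0.755.

ω_n = 6.02 rad/s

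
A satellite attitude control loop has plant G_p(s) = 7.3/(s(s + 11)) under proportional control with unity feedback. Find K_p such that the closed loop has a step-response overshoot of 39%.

From %OS = 100·exp(−πζ/√(1−ζ²)) = 39%, ζ = −ln(0.39)/√(π²+ln²(0.39)) = 0.2871.
Characteristic equation s² + 11s + 7.3K_p = 0 gives ζ = 11/(2√(7.3K_p)).
Setting ζ = 0.2871: √(7.3K_p) = 11/(2·0.2871) = 19.16, so K_p = 367/7.3 = 50.3.

K_p = 50.3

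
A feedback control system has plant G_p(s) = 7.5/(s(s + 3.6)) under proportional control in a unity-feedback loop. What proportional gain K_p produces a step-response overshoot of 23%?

From %OS = 100·exp(−πζ/√(1−ζ²)) = 23%, ζ = −ln(0.23)/√(π²+ln²(0.23)) = 0.4237.
Characteristic equation s² + 3.6s + 7.5K_p = 0 gives ζ = 3.6/(2√(7.5K_p)).
Setting ζ = 0.4237: √(7.5K_p) = 3.6/(2·0.4237) = 4.248, so K_p = 18.04/7.5 = 2.41.

K_p = 2.41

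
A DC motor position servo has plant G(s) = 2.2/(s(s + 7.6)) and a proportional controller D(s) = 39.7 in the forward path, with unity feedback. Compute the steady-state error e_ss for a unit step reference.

The open loop D(s)G(s) has a pole at the origin (type 1), so the static position error constant is infinite and e_ss = 1/(1+∞) = 0.

0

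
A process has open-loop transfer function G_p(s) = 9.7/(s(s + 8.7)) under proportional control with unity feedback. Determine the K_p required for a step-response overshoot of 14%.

K_p = 6.93

From %OS = 100·exp(−πζ/√(1−ζ²)) = 14%, ζ = −ln(0.14)/√(π²+ln²(0.14)) = 0.5305.
Characteristic equation s² + 8.7s + 9.7K_p = 0 gives ζ = 8.7/(2√(9.7K_p)).
Setting ζ = 0.5305: √(9.7K_p) = 8.7/(2·0.5305) = 8.2, so K_p = 67.24/9.7 = 6.93.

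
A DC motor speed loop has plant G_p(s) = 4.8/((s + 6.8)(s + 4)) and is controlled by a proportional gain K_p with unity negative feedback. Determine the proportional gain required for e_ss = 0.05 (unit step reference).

K_p = 108

Steady-state error for a unit step on this type-0 loop is 1/(1 + K_p·G_p(0)).
G_p(0) = 0.1765. Require 1/(1 + K_p·0.1765) = 0.05, so 1 + 0.1765·K_p = 20.
K_p = (20 − 1)/0.1765 = 108.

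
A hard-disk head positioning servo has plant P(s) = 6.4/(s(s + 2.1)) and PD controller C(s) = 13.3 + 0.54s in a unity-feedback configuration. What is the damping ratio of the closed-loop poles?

ζ = 0.301

Forward path: (13.3 + 0.54s)·6.4/(s(s+2.1)). The closed-loop characteristic equation is s² + (2.1 + 6.4·0.54)s + 6.4·13.3 = 0.
That is s² + 5.556s + 85.12 = 0, so ω_n = 9.226 rad/s and ζ = 5.556/(2·9.226) = 0.3011.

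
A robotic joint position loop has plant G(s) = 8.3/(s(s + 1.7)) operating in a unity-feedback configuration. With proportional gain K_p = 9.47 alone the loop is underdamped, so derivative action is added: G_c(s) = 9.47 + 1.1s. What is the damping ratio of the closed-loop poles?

Forward path: (9.47 + 1.1s)·8.3/(s(s+1.7)). The closed-loop characteristic equation is s² + (1.7 + 8.3·1.1)s + 8.3·9.47 = 0.
That is s² + 10.83s + 78.6 = 0, so ω_n = 8.866 rad/s and ζ = 10.83/(2·8.866) = 0.6108.

ζ = 0.611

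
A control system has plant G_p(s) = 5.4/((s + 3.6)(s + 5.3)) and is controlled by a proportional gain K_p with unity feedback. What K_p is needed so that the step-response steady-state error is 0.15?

K_p = 20

Steady-state error for a unit step on this type-0 loop is 1/(1 + K_p·G_p(0)).
G_p(0) = 0.283. Require 1/(1 + K_p·0.283) = 0.15, so 1 + 0.283·K_p = 6.667.
K_p = (6.667 − 1)/0.283 = 20.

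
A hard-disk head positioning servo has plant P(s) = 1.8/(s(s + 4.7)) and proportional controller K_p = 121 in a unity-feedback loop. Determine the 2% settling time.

The closed-loop denominator s² + 4.7s + 217.8 gives ω_n = √217.8 = 14.76 and ζ = 4.7/(2ω_n) = 0.1592.
2% settling time T_s ≈ 4/(ζω_n) = 4/2.35 = 1.7 s.

T_s ≈ 1.7 s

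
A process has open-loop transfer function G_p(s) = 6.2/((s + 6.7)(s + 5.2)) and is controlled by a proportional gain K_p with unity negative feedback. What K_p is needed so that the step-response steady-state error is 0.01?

Steady-state error for a unit step on this type-0 loop is 1/(1 + K_p·G_p(0)).
G_p(0) = 0.178. Require 1/(1 + K_p·0.178) = 0.01, so 1 + 0.178·K_p = 100.
K_p = (100 − 1)/0.178 = 556.

K_p = 556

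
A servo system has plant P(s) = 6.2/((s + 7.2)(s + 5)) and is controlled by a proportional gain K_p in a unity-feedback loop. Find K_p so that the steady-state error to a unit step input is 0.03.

K_p = 188

For a type-0 loop with proportional control, e_ss = 1/(1 + K_p·P(0)).
P(0) = 0.1722. Require 1/(1 + K_p·0.1722) = 0.03, so 1 + 0.1722·K_p = 33.33.
K_p = (33.33 − 1)/0.1722 = 188.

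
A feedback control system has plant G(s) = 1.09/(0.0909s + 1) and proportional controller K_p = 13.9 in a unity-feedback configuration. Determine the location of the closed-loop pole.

s = -177.7

Closed loop: T(s) = K_p·G/(1+K_p·G) = 15.15/(0.0909s + 1 + 15.15), with pole at s = −(1 + 15.15)/0.0909 = −177.7.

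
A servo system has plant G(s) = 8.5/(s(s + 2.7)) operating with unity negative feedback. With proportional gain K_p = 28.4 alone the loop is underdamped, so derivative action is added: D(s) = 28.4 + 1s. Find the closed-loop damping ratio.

ζ = 0.36

Forward path: (28.4 + 1s)·8.5/(s(s+2.7)). The closed-loop characteristic equation is s² + (2.7 + 8.5·1)s + 8.5·28.4 = 0.
That is s² + 11.2s + 241.4 = 0, so ω_n = 15.54 rad/s and ζ = 11.2/(2·15.54) = 0.3604.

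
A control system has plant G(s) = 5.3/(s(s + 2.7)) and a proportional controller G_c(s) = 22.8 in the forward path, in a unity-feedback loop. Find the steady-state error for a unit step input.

The open loop G_c(s)G(s) has a pole at the origin (type 1), so the static position error constant is infinite and e_ss = 1/(1+∞) = 0.

0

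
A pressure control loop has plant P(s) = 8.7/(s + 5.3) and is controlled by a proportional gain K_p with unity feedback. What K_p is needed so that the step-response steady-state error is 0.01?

K_p = 60.3

The loop is type 0, so e_ss(step) = 1/(1 + K_pos) with K_pos = K_p·P(0).
P(0) = 1.642. Require 1/(1 + K_p·1.642) = 0.01, so 1 + 1.642·K_p = 100.
K_p = (100 − 1)/1.642 = 60.3.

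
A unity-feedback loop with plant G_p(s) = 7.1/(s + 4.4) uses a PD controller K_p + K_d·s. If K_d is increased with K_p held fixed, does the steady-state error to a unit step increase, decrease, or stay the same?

unchanged

At s = 0 the derivative term contributes nothing: C(0) = K_p regardless of K_d, so K_pos = K_p·G_p(0) and e_ss are unchanged.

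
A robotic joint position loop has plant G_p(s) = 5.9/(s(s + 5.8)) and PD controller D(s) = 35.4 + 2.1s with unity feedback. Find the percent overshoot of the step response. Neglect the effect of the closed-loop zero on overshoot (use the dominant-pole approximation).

Forward path: (35.4 + 2.1s)·5.9/(s(s+5.8)). The closed-loop characteristic equation is s² + (5.8 + 5.9·2.1)s + 5.9·35.4 = 0.
That is s² + 18.19s + 208.9 = 0, so ω_n = 14.45 rad/s and ζ = 18.19/(2·14.45) = 0.6293.
%OS = 100·exp(−πζ/√(1−ζ²)) = 7.85%.

7.85%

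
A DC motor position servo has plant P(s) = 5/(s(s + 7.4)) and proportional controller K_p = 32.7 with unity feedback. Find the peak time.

T_p = 0.257 s

From 1 + K_pP(s) = 0: s² + 7.4s + 163.5 = 0 ⇒ ω_n = 12.79, ζ = 0.2894.
Damped frequency ω_d = ω_n√(1−ζ²) = 12.24 rad/s, so peak time T_p = π/ω_d = 0.257 s.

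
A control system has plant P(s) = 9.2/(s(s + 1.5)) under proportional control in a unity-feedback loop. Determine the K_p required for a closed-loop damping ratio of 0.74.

K_p = 0.112

Closed-loop characteristic equation: s² + 1.5s + K_p·9.2 = 0.
So ω_n = √(9.2K_p) and 2ζω_n = 1.5, giving ζ = 1.5/(2√(9.2K_p)).
Setting ζ = 0.74: √(9.2K_p) = 1.5/(2·0.74) = 1.014, so K_p = 1.027/9.2 = 0.112.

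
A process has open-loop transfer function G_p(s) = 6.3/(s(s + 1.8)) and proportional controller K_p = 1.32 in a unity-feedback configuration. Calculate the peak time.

T_p = 1.15 s

The closed-loop denominator s² + 1.8s + 8.316 gives ω_n = √8.316 = 2.884 and ζ = 1.8/(2ω_n) = 0.3121.
Damped frequency ω_d = ω_n√(1−ζ²) = 2.74 rad/s, so peak time T_p = π/ω_d = 1.15 s.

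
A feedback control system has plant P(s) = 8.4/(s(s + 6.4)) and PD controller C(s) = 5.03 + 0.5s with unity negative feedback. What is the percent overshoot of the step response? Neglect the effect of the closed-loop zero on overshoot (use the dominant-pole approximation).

Forward path: (5.03 + 0.5s)·8.4/(s(s+6.4)). The closed-loop characteristic equation is s² + (6.4 + 8.4·0.5)s + 8.4·5.03 = 0.
That is s² + 10.6s + 42.25 = 0, so ω_n = 6.5 rad/s and ζ = 10.6/(2·6.5) = 0.8154.
%OS = 100·exp(−πζ/√(1−ζ²)) = 1.2%.

1.2%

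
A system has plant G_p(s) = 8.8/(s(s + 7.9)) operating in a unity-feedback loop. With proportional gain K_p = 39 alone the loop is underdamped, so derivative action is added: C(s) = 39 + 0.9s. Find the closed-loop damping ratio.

ζ = 0.427

Forward path: (39 + 0.9s)·8.8/(s(s+7.9)). The closed-loop characteristic equation is s² + (7.9 + 8.8·0.9)s + 8.8·39 = 0.
That is s² + 15.82s + 343.2 = 0, so ω_n = 18.53 rad/s and ζ = 15.82/(2·18.53) = 0.427.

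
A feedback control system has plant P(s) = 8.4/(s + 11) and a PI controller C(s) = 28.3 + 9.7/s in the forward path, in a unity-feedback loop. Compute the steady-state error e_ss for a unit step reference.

The open loop C(s)P(s) has a pole at the origin (type 1), so the static position error constant is infinite and e_ss = 1/(1+∞) = 0.

0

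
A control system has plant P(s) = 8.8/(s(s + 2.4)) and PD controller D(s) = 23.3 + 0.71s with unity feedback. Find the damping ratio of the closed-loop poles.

ζ = 0.302

Forward path: (23.3 + 0.71s)·8.8/(s(s+2.4)). The closed-loop characteristic equation is s² + (2.4 + 8.8·0.71)s + 8.8·23.3 = 0.
That is s² + 8.648s + 205 = 0, so ω_n = 14.32 rad/s and ζ = 8.648/(2·14.32) = 0.302.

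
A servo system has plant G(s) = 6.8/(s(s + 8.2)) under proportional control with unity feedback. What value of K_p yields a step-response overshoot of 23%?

From %OS = 100·exp(−πζ/√(1−ζ²)) = 23%, ζ = −ln(0.23)/√(π²+ln²(0.23)) = 0.4237.
Characteristic equation s² + 8.2s + 6.8K_p = 0 gives ζ = 8.2/(2√(6.8K_p)).
Setting ζ = 0.4237: √(6.8K_p) = 8.2/(2·0.4237) = 9.676, so K_p = 93.62/6.8 = 13.8.

K_p = 13.8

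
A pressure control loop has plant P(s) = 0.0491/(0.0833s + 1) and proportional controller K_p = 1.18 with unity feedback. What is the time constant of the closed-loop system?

Closed loop: T(s) = K_p·P/(1+K_p·P) = 0.05794/(0.0833s + 1 + 0.05794), with pole at s = −(1 + 0.05794)/0.0833 = −12.7.
Closed-loop time constant τ = 1/12.7 = 0.0787 s.

τ = 0.0787 s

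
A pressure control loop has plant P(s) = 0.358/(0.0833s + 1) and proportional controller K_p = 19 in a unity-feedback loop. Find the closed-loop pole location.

Closed loop: T(s) = K_p·P/(1+K_p·P) = 6.802/(0.0833s + 1 + 6.802), with pole at s = −(1 + 6.802)/0.0833 = −93.66.

s = -93.66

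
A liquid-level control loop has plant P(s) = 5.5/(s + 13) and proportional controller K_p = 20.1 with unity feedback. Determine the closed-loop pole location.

s = -123.6

Closed-loop transfer function: T(s) = K_p·P(s)/(1 + K_p·P(s)) = 110.6/(s + 13 + 110.6) = 110.6/(s + 123.6).
The closed-loop pole is at s = −123.6.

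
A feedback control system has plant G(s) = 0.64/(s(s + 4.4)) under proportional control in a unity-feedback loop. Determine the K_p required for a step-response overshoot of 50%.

From %OS = 100·exp(−πζ/√(1−ζ²)) = 50%, ζ = −ln(0.5)/√(π²+ln²(0.5)) = 0.2155.
Characteristic equation s² + 4.4s + 0.64K_p = 0 gives ζ = 4.4/(2√(0.64K_p)).
Setting ζ = 0.2155: √(0.64K_p) = 4.4/(2·0.2155) = 10.21, so K_p = 104.3/0.64 = 163.

K_p = 163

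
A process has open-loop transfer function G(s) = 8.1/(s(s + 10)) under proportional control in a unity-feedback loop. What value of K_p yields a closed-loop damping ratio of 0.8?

Closed-loop characteristic equation: s² + 10s + K_p·8.1 = 0.
So ω_n = √(8.1K_p) and 2ζω_n = 10, giving ζ = 10/(2√(8.1K_p)).
Setting ζ = 0.8: √(8.1K_p) = 10/(2·0.8) = 6.25, so K_p = 39.06/8.1 = 4.82.

K_p = 4.82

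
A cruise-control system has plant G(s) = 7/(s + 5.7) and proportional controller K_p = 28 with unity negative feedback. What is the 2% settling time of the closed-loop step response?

T_s ≈ 0.0198 s

Closed-loop transfer function: T(s) = K_p·G(s)/(1 + K_p·G(s)) = 196/(s + 5.7 + 196) = 196/(s + 201.7).
Time constant τ = 1/201.7 = 0.004958 s, so the 2% settling time is about 4τ = 0.0198 s.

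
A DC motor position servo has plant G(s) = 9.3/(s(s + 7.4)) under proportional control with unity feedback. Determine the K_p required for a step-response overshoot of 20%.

From %OS = 100·exp(−πζ/√(1−ζ²)) = 20%, ζ = −ln(0.2)/√(π²+ln²(0.2)) = 0.4559.
Characteristic equation s² + 7.4s + 9.3K_p = 0 gives ζ = 7.4/(2√(9.3K_p)).
Setting ζ = 0.4559: √(9.3K_p) = 7.4/(2·0.4559) = 8.115, so K_p = 65.85/9.3 = 7.08.

K_p = 7.08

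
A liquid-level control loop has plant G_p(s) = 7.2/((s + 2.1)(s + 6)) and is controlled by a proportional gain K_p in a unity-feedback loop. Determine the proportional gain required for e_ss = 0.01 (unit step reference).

K_p = 173

The loop is type 0, so e_ss(step) = 1/(1 + K_pos) with K_pos = K_p·G_p(0).
G_p(0) = 0.5714. Require 1/(1 + K_p·0.5714) = 0.01, so 1 + 0.5714·K_p = 100.
K_p = (100 − 1)/0.5714 = 173.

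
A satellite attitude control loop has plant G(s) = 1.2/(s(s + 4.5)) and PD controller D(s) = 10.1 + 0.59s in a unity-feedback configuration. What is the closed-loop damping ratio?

ζ = 0.748

Forward path: (10.1 + 0.59s)·1.2/(s(s+4.5)). The closed-loop characteristic equation is s² + (4.5 + 1.2·0.59)s + 1.2·10.1 = 0.
That is s² + 5.208s + 12.12 = 0, so ω_n = 3.481 rad/s and ζ = 5.208/(2·3.481) = 0.748.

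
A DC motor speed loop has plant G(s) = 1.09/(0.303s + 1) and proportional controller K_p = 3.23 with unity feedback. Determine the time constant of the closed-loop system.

Closed loop: T(s) = K_p·G/(1+K_p·G) = 3.521/(0.303s + 1 + 3.521), with pole at s = −(1 + 3.521)/0.303 = −14.92.
Closed-loop time constant τ = 1/14.92 = 0.067 s.

τ = 0.067 s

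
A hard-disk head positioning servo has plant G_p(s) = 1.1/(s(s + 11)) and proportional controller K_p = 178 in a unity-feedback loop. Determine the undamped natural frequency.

ω_n = 14 rad/s

1 + K_p·G_p(s) = 0 gives s² + 11s + 195.8 = 0.
Matching s² + 2ζω_n s + ω_n²: ω_n = √195.8 = 13.99 rad/s and 2ζω_n = 11, so ζ = 11/(2·13.99) = 0.393.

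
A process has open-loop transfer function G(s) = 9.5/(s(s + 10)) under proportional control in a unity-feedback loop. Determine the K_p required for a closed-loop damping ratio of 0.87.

Closed-loop characteristic equation: s² + 10s + K_p·9.5 = 0.
So ω_n = √(9.5K_p) and 2ζω_n = 10, giving ζ = 10/(2√(9.5K_p)).
Setting ζ = 0.87: √(9.5K_p) = 10/(2·0.87) = 5.747, so K_p = 33.03/9.5 = 3.48.

K_p = 3.48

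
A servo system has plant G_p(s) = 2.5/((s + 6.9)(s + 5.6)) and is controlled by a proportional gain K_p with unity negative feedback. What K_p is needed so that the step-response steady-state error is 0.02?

Steady-state error for a unit step on this type-0 loop is 1/(1 + K_p·G_p(0)).
G_p(0) = 0.0647. Require 1/(1 + K_p·0.0647) = 0.02, so 1 + 0.0647·K_p = 50.
K_p = (50 − 1)/0.0647 = 757.

K_p = 757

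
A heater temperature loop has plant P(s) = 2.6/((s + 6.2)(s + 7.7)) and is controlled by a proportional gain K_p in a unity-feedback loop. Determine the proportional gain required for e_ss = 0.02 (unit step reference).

K_p = 900

Steady-state error for a unit step on this type-0 loop is 1/(1 + K_p·P(0)).
P(0) = 0.05446. Require 1/(1 + K_p·0.05446) = 0.02, so 1 + 0.05446·K_p = 50.
K_p = (50 − 1)/0.05446 = 900.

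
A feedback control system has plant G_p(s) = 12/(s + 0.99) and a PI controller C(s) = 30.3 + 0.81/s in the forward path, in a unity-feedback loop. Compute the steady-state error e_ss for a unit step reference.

0

The open loop C(s)G_p(s) has a pole at the origin (type 1), so the static position error constant is infinite and e_ss = 1/(1+∞) = 0.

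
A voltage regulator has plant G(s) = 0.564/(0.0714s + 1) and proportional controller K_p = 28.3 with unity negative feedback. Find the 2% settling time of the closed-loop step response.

T_s ≈ 0.0168 s

Closed loop: T(s) = K_p·G/(1+K_p·G) = 15.96/(0.0714s + 1 + 15.96), with pole at s = −(1 + 15.96)/0.0714 = −237.6.
τ = 1/237.6 = 0.00421 s, so 2% settling time ≈ 4τ = 0.0168 s.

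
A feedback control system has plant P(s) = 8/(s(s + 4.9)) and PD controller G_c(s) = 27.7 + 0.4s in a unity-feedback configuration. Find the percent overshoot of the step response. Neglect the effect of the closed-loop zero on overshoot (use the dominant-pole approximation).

41.1%

Forward path: (27.7 + 0.4s)·8/(s(s+4.9)). The closed-loop characteristic equation is s² + (4.9 + 8·0.4)s + 8·27.7 = 0.
That is s² + 8.1s + 221.6 = 0, so ω_n = 14.89 rad/s and ζ = 8.1/(2·14.89) = 0.2721.
%OS = 100·exp(−πζ/√(1−ζ²)) = 41.1%.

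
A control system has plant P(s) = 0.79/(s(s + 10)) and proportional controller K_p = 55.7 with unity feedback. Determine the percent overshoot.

Closed-loop characteristic equation: s² + 10s + 44 = 0, so ω_n = 6.633 rad/s and ζ = 10/(2·6.633) = 0.7538.
%OS = 100·exp(−πζ/√(1−ζ²)) = 100·exp(−π·0.7538/√0.4319) = 2.72%.

2.72%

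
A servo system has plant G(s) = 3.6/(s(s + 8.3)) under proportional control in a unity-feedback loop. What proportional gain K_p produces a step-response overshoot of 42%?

From %OS = 100·exp(−πζ/√(1−ζ²)) = 42%, ζ = −ln(0.42)/√(π²+ln²(0.42)) = 0.2662.
Characteristic equation s² + 8.3s + 3.6K_p = 0 gives ζ = 8.3/(2√(3.6K_p)).
Setting ζ = 0.2662: √(3.6K_p) = 8.3/(2·0.2662) = 15.59, so K_p = 243.1/3.6 = 67.5.

K_p = 67.5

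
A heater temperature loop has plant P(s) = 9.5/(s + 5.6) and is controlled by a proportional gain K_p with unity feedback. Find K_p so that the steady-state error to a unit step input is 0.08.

For a type-0 loop with proportional control, e_ss = 1/(1 + K_p·P(0)).
P(0) = 1.696. Require 1/(1 + K_p·1.696) = 0.08, so 1 + 1.696·K_p = 12.5.
K_p = (12.5 − 1)/1.696 = 6.78.

K_p = 6.78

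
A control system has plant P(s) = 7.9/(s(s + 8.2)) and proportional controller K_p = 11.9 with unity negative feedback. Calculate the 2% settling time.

T_s ≈ 0.976 s

Closed-loop characteristic equation: s² + 8.2s + 94.01 = 0, so ω_n = 9.696 rad/s and ζ = 8.2/(2·9.696) = 0.4229.
2% settling time T_s ≈ 4/(ζω_n) = 4/4.1 = 0.976 s.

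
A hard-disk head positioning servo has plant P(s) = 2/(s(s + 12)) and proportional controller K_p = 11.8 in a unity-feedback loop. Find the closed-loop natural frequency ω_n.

ω_n = 4.86 rad/s

1 + K_p·P(s) = 0 gives s² + 12s + 23.6 = 0.
So ω_n² = 23.6 ⇒ ω_n = 4.858 rad/s, and ζ = 12/(2ω_n) = 1.24.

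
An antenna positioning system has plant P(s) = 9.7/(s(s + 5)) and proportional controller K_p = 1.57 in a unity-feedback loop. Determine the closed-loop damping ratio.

The closed-loop denominator is s(s+5) + 1.57·9.7 = s² + 5s + 15.23.
So ω_n² = 15.23 ⇒ ω_n = 3.902 rad/s, and ζ = 5/(2ω_n) = 0.641.

ζ = 0.641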